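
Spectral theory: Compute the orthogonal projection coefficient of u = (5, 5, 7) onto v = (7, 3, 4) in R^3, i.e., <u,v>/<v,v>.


Computing <u,v> = 5*7 + 5*3 + 7*4 = 78
Computing <v,v> = 7^2 + 3^2 + 4^2 = 74
Projection coefficient = 78/74 = 1.0541

1.0541


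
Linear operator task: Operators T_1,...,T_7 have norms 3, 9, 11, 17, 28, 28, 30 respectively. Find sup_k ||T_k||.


By the Uniform Boundedness Principle, the supremum of norms is finite.
sup_k ||T_k|| = max(3, 9, 11, 17, 28, 28, 30) = 30

30


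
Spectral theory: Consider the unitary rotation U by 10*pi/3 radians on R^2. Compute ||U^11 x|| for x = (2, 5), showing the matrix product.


U is a rotation by theta = 10*pi/3
U^11 = rotation by 11*theta = 110*pi/3 = 2*pi/3 (mod 2*pi)
cos(2*pi/3) = -0.5000, sin(2*pi/3) = 0.8660
U^11 x = (-0.5000 * 2 - 0.8660 * 5, 0.8660 * 2 + -0.5000 * 5)
= (-5.3301, -0.7679)
||U^11 x|| = sqrt((-5.3301)^2 + (-0.7679)^2) = sqrt(29.0000) = 5.3852

5.3852


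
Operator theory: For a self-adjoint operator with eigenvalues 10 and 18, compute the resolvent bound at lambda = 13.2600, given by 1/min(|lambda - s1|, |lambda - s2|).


dist(13.2600, {10, 18}) = min(|13.2600 - 10|, |13.2600 - 18|)
= min(3.2600, 4.7400) = 3.2600
Resolvent bound = 1/3.2600 = 0.3067

0.3067


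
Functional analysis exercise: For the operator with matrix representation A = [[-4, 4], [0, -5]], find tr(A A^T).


trace(A * A^T) = sum of squares of all entries
= (-4)^2 + 4^2 + 0^2 + (-5)^2
= 16 + 16 + 0 + 25
= 57

57


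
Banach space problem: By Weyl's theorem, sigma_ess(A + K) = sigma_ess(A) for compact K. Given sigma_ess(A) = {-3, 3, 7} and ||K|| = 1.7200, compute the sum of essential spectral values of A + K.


By Weyl's theorem, the essential spectrum is invariant under compact perturbations.
sigma_ess(A + K) = sigma_ess(A) = {-3, 3, 7}
Sum = -3 + 3 + 7 = 7

7


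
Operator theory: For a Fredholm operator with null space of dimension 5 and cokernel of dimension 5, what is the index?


The Fredholm index is defined as ind(T) = dim(ker T) - dim(coker T)
= 5 - 5
= 0

0


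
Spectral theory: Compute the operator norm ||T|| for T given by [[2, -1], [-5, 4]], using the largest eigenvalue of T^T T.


A^T A = [[29, -22], [-22, 17]]
trace(A^T A) = 46, det(A^T A) = 9
discriminant = 46^2 - 4*9 = 2080
Largest eigenvalue of A^T A = (trace + sqrt(disc))/2 = 45.8035
||T|| = sqrt(45.8035) = 6.7678

6.7678


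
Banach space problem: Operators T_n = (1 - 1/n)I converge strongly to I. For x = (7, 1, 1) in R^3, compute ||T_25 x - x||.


T_25 x - x = (1 - 1/25)x - x = -x/25
||x|| = sqrt(51) = 7.1414
||T_25 x - x|| = ||x||/25 = 7.1414/25 = 0.2857

0.2857


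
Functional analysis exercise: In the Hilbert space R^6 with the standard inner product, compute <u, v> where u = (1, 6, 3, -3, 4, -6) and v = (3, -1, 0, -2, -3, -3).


Computing the standard inner product <u, v> = sum u_i * v_i
= 1*3 + 6*-1 + 3*0 + -3*-2 + 4*-3 + -6*-3
= 3 + -6 + 0 + 6 + -12 + 18
= 9

9


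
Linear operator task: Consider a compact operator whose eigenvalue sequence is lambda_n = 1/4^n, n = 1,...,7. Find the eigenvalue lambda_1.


The eigenvalue formula gives lambda_1 = 1/4^1
= 1/4
= 0.2500

0.2500


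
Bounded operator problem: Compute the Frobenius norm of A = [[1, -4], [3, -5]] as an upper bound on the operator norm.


||A||_F^2 = sum a_ij^2
= 1^2 + (-4)^2 + 3^2 + (-5)^2
= 1 + 16 + 9 + 25 = 51
||A||_F = sqrt(51) = 7.1414

7.1414


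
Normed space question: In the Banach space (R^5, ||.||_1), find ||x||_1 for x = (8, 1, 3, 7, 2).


The l^1 norm equals the sum of absolute values of all components.
||x||_1 = 8 + 1 + 3 + 7 + 2
= 21

21.0000


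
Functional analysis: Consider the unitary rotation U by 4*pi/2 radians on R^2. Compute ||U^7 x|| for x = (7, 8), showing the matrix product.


U is a rotation by theta = 4*pi/2
U^7 = rotation by 7*theta = 28*pi/2 = 0*pi/2 (mod 2*pi)
cos(0*pi/2) = 1.0000, sin(0*pi/2) = 0.0000
U^7 x = (1.0000 * 7 - 0.0000 * 8, 0.0000 * 7 + 1.0000 * 8)
= (7.0000, 8.0000)
||U^7 x|| = sqrt(7.0000^2 + 8.0000^2) = sqrt(113.0000) = 10.6301

10.6301


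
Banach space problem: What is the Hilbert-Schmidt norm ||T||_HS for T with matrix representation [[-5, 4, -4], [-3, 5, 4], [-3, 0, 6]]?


The Hilbert-Schmidt norm is sqrt(sum of squares of all entries).
Sum of squares = (-5)^2 + 4^2 + (-4)^2 + (-3)^2 + 5^2 + 4^2 + (-3)^2 + 0^2 + 6^2
= 25 + 16 + 16 + 9 + 25 + 16 + 9 + 0 + 36 = 152
||T||_HS = sqrt(152) = 12.3288

12.3288


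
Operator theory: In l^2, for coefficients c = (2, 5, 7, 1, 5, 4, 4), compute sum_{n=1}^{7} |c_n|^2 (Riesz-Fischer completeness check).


sum |c_n|^2 = 2^2 + 5^2 + 7^2 + 1^2 + 5^2 + 4^2 + 4^2
= 4 + 25 + 49 + 1 + 25 + 16 + 16
= 136

136


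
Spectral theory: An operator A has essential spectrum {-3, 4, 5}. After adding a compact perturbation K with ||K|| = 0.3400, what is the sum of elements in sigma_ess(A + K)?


By Weyl's theorem, the essential spectrum is invariant under compact perturbations.
sigma_ess(A + K) = sigma_ess(A) = {-3, 4, 5}
Sum = -3 + 4 + 5 = 6

6


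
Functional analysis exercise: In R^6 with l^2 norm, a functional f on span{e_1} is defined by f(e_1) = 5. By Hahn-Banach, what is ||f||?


The norm of f is given by ||f|| = sup_{||x||=1} |f(x)|.
On span{e_1}, ||e_1|| = 1, so ||f|| = |f(e_1)| / ||e_1||
= |5| / 1 = 5.0000

5.0000


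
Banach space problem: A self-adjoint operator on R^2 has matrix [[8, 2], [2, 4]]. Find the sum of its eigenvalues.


For a self-adjoint (symmetric) matrix, the eigenvalues are real.
The sum of eigenvalues equals the trace of the matrix.
trace = 8 + 4 = 12

12


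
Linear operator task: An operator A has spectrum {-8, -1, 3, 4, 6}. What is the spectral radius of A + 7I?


Spectrum of A + 7I = {-1, 6, 10, 11, 13}
Spectral radius = max |lambda| over the shifted spectrum
= max(1, 6, 10, 11, 13) = 13

13


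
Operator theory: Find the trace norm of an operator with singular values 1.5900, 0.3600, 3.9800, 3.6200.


The nuclear norm is the sum of all singular values.
||T||_1 = 1.5900 + 0.3600 + 3.9800 + 3.6200
= 9.5500

9.5500


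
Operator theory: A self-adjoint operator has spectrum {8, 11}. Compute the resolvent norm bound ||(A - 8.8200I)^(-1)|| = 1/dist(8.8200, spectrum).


dist(8.8200, {8, 11}) = min(|8.8200 - 8|, |8.8200 - 11|)
= min(0.8200, 2.1800) = 0.8200
Resolvent bound = 1/0.8200 = 1.2195

1.2195


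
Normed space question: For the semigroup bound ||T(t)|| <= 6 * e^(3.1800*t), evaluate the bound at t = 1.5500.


||T(1.5500)|| <= 6 * exp(3.1800 * 1.5500)
= 6 * exp(4.9290)
= 6 * 138.2412
= 829.4472

829.4472


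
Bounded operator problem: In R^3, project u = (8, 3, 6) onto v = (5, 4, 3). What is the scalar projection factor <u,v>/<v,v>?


Computing <u,v> = 8*5 + 3*4 + 6*3 = 70
Computing <v,v> = 5^2 + 4^2 + 3^2 = 50
Projection coefficient = 70/50 = 1.4000

1.4000


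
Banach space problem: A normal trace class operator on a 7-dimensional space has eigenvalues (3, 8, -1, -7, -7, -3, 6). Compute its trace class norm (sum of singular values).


For a normal operator, singular values equal |eigenvalues|.
Trace norm = sum |lambda_i| = 3 + 8 + 1 + 7 + 7 + 3 + 6
= 35

35


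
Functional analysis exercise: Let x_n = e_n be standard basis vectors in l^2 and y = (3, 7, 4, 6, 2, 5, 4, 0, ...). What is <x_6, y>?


x_6 = e_6 is the standard basis vector with 1 in position 6.
<x_6, y> = y_6 = 5
As n -> infinity, <x_n, y> -> 0, confirming weak convergence of (x_n) to 0.

5


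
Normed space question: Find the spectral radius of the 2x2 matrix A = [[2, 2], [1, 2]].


For a 2x2 matrix, eigenvalues satisfy lambda^2 - (trace)*lambda + det = 0
trace = 2 + 2 = 4
det = 2*2 - 2*1 = 2
discriminant = 4^2 - 4*(2) = 8
spectral radius = max |eigenvalue| = 3.4142

3.4142


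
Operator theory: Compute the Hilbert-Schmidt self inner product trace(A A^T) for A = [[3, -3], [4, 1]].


trace(A * A^T) = sum of squares of all entries
= 3^2 + (-3)^2 + 4^2 + 1^2
= 9 + 9 + 16 + 1
= 35

35


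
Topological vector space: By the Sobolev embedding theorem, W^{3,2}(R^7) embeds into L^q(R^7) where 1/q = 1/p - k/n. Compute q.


Using the Sobolev embedding formula: 1/q = 1/p - k/n
1/q = 1/2 - 3/7 = 1/14
q = 1/(1/14) = 14

14.0000


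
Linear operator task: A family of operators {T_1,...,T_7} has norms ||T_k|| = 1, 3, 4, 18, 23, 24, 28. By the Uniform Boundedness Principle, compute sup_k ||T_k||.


By the Uniform Boundedness Principle, the supremum of norms is finite.
sup_k ||T_k|| = max(1, 3, 4, 18, 23, 24, 28) = 28

28


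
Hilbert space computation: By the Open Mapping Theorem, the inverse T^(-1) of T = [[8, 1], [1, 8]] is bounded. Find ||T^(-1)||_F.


det(T) = 8*8 - 1*1 = 63
T^(-1) = (1/63) * [[8, -1], [-1, 8]] = [[0.1270, -0.0159], [-0.0159, 0.1270]]
||T^(-1)||_F^2 = 0.1270^2 + (-0.0159)^2 + (-0.0159)^2 + 0.1270^2 = 0.0328
||T^(-1)||_F = sqrt(0.0328) = 0.1810

0.1810


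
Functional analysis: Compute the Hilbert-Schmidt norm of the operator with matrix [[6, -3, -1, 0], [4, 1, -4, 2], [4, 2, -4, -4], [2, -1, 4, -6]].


The Hilbert-Schmidt norm is sqrt(sum of squares of all entries).
Sum of squares = 6^2 + (-3)^2 + (-1)^2 + 0^2 + 4^2 + 1^2 + (-4)^2 + 2^2 + 4^2 + 2^2 + (-4)^2 + (-4)^2 + 2^2 + (-1)^2 + 4^2 + (-6)^2
= 36 + 9 + 1 + 0 + 16 + 1 + 16 + 4 + 16 + 4 + 16 + 16 + 4 + 1 + 16 + 36 = 192
||T||_HS = sqrt(192) = 13.8564

13.8564


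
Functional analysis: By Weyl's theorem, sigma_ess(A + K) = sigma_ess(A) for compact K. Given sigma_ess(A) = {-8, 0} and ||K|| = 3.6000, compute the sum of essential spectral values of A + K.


By Weyl's theorem, the essential spectrum is invariant under compact perturbations.
sigma_ess(A + K) = sigma_ess(A) = {-8, 0}
Sum = -8 + 0 = -8

-8


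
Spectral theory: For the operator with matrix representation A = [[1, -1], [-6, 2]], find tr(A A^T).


trace(A * A^T) = sum of squares of all entries
= 1^2 + (-1)^2 + (-6)^2 + 2^2
= 1 + 1 + 36 + 4
= 42

42


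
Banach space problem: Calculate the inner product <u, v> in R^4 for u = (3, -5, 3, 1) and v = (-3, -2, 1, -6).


Computing the standard inner product <u, v> = sum u_i * v_i
= 3*-3 + -5*-2 + 3*1 + 1*-6
= -9 + 10 + 3 + -6
= -2

-2


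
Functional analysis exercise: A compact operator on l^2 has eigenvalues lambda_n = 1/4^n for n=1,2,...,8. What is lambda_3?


The eigenvalue formula gives lambda_3 = 1/4^3
= 1/64
= 0.0156

0.0156


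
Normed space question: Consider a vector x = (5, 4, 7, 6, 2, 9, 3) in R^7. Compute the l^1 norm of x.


The l^1 norm equals the sum of absolute values of all components.
||x||_1 = 5 + 4 + 7 + 6 + 2 + 9 + 3
= 36

36.0000


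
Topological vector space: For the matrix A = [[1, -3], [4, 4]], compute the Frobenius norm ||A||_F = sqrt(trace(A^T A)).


||A||_F^2 = sum a_ij^2
= 1^2 + (-3)^2 + 4^2 + 4^2
= 1 + 9 + 16 + 16 = 42
||A||_F = sqrt(42) = 6.4807

6.4807


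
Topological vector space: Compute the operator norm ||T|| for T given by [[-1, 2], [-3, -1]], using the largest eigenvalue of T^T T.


A^T A = [[10, 1], [1, 5]]
trace(A^T A) = 15, det(A^T A) = 49
discriminant = 15^2 - 4*49 = 29
Largest eigenvalue of A^T A = (trace + sqrt(disc))/2 = 10.1926
||T|| = sqrt(10.1926) = 3.1926

3.1926


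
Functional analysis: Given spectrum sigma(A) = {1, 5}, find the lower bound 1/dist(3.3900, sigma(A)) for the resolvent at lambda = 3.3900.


dist(3.3900, {1, 5}) = min(|3.3900 - 1|, |3.3900 - 5|)
= min(2.3900, 1.6100) = 1.6100
Resolvent bound = 1/1.6100 = 0.6211

0.6211


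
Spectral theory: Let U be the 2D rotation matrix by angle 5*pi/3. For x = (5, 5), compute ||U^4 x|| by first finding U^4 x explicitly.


U is a rotation by theta = 5*pi/3
U^4 = rotation by 4*theta = 20*pi/3 = 2*pi/3 (mod 2*pi)
cos(2*pi/3) = -0.5000, sin(2*pi/3) = 0.8660
U^4 x = (-0.5000 * 5 - 0.8660 * 5, 0.8660 * 5 + -0.5000 * 5)
= (-6.8301, 1.8301)
||U^4 x|| = sqrt((-6.8301)^2 + 1.8301^2) = sqrt(50.0000) = 7.0711

7.0711


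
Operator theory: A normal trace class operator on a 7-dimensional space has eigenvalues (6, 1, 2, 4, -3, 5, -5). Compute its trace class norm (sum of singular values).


For a normal operator, singular values equal |eigenvalues|.
Trace norm = sum |lambda_i| = 6 + 1 + 2 + 4 + 3 + 5 + 5
= 26

26


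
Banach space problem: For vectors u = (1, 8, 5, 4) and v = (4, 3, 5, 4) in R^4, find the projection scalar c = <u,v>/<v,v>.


Computing <u,v> = 1*4 + 8*3 + 5*5 + 4*4 = 69
Computing <v,v> = 4^2 + 3^2 + 5^2 + 4^2 = 66
Projection coefficient = 69/66 = 1.0455

1.0455


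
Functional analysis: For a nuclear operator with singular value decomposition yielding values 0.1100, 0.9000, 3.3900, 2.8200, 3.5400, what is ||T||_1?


The nuclear norm is the sum of all singular values.
||T||_1 = 0.1100 + 0.9000 + 3.3900 + 2.8200 + 3.5400
= 10.7600

10.7600


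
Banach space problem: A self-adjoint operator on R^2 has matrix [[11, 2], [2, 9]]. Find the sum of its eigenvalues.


For a self-adjoint (symmetric) matrix, the eigenvalues are real.
The sum of eigenvalues equals the trace of the matrix.
trace = 11 + 9 = 20

20


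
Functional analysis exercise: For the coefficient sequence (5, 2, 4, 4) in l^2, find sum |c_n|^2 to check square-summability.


sum |c_n|^2 = 5^2 + 2^2 + 4^2 + 4^2
= 25 + 4 + 16 + 16
= 61

61


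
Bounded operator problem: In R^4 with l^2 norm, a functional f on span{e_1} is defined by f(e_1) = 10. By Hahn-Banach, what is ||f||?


The norm of f is given by ||f|| = sup_{||x||=1} |f(x)|.
On span{e_1}, ||e_1|| = 1, so ||f|| = |f(e_1)| / ||e_1||
= |10| / 1 = 10.0000

10.0000


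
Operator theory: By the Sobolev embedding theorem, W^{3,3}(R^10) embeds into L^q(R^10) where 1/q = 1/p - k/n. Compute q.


Using the Sobolev embedding formula: 1/q = 1/p - k/n
1/q = 1/3 - 3/10 = 1/30
q = 1/(1/30) = 30

30.0000


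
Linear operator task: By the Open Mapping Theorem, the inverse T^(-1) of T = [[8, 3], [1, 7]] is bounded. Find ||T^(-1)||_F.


det(T) = 8*7 - 3*1 = 53
T^(-1) = (1/53) * [[7, -3], [-1, 8]] = [[0.1321, -0.0566], [-0.0189, 0.1509]]
||T^(-1)||_F^2 = 0.1321^2 + (-0.0566)^2 + (-0.0189)^2 + 0.1509^2 = 0.0438
||T^(-1)||_F = sqrt(0.0438) = 0.2093

0.2093


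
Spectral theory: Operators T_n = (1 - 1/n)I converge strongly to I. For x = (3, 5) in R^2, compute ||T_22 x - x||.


T_22 x - x = (1 - 1/22)x - x = -x/22
||x|| = sqrt(34) = 5.8310
||T_22 x - x|| = ||x||/22 = 5.8310/22 = 0.2650

0.2650


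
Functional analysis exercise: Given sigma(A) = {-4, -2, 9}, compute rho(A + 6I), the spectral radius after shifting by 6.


Spectrum of A + 6I = {2, 4, 15}
Spectral radius = max |lambda| over the shifted spectrum
= max(2, 4, 15) = 15

15


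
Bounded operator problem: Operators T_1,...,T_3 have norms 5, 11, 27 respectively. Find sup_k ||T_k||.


By the Uniform Boundedness Principle, the supremum of norms is finite.
sup_k ||T_k|| = max(5, 11, 27) = 27

27


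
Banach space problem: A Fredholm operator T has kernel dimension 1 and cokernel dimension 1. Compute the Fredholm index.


The Fredholm index is defined as ind(T) = dim(ker T) - dim(coker T)
= 1 - 1
= 0

0


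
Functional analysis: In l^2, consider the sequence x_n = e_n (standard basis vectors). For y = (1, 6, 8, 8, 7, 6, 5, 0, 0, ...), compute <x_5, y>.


x_5 = e_5 is the standard basis vector with 1 in position 5.
<x_5, y> = y_5 = 7
As n -> infinity, <x_n, y> -> 0, confirming weak convergence of (x_n) to 0.

7


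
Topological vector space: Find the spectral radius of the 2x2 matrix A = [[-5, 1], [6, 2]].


For a 2x2 matrix, eigenvalues satisfy lambda^2 - (trace)*lambda + det = 0
trace = -5 + 2 = -3
det = -5*2 - 1*6 = -16
discriminant = (-3)^2 - 4*(-16) = 73
spectral radius = max |eigenvalue| = 5.7720

5.7720


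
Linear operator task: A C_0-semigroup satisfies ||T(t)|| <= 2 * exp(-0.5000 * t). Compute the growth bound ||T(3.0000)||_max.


||T(3.0000)|| <= 2 * exp(-0.5000 * 3.0000)
= 2 * exp(-1.5000)
= 2 * 0.2231
= 0.4463

0.4463


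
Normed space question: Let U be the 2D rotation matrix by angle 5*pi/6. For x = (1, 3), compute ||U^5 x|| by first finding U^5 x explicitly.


U is a rotation by theta = 5*pi/6
U^5 = rotation by 5*theta = 25*pi/6 = 1*pi/6 (mod 2*pi)
cos(1*pi/6) = 0.8660, sin(1*pi/6) = 0.5000
U^5 x = (0.8660 * 1 - 0.5000 * 3, 0.5000 * 1 + 0.8660 * 3)
= (-0.6340, 3.0981)
||U^5 x|| = sqrt((-0.6340)^2 + 3.0981^2) = sqrt(10.0000) = 3.1623

3.1623


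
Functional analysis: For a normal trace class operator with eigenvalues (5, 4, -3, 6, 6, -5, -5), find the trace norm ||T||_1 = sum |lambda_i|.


For a normal operator, singular values equal |eigenvalues|.
Trace norm = sum |lambda_i| = 5 + 4 + 3 + 6 + 6 + 5 + 5
= 34

34


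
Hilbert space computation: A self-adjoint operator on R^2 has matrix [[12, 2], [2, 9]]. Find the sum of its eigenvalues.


For a self-adjoint (symmetric) matrix, the eigenvalues are real.
The sum of eigenvalues equals the trace of the matrix.
trace = 12 + 9 = 21

21


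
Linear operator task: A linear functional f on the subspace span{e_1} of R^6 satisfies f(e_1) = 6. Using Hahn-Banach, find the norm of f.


The norm of f is given by ||f|| = sup_{||x||=1} |f(x)|.
On span{e_1}, ||e_1|| = 1, so ||f|| = |f(e_1)| / ||e_1||
= |6| / 1 = 6.0000

6.0000


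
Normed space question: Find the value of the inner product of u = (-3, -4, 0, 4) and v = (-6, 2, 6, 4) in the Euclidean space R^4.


Computing the standard inner product <u, v> = sum u_i * v_i
= -3*-6 + -4*2 + 0*6 + 4*4
= 18 + -8 + 0 + 16
= 26

26


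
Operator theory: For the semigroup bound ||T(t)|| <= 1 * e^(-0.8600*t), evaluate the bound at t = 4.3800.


||T(4.3800)|| <= 1 * exp(-0.8600 * 4.3800)
= 1 * exp(-3.7668)
= 1 * 0.0231
= 0.0231

0.0231


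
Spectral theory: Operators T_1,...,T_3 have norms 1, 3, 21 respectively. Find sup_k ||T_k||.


By the Uniform Boundedness Principle, the supremum of norms is finite.
sup_k ||T_k|| = max(1, 3, 21) = 21

21


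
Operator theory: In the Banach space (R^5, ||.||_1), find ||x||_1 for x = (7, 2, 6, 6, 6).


The l^1 norm equals the sum of absolute values of all components.
||x||_1 = 7 + 2 + 6 + 6 + 6
= 27

27.0000


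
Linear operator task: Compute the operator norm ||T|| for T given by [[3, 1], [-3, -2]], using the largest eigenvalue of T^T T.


A^T A = [[18, 9], [9, 5]]
trace(A^T A) = 23, det(A^T A) = 9
discriminant = 23^2 - 4*9 = 493
Largest eigenvalue of A^T A = (trace + sqrt(disc))/2 = 22.6018
||T|| = sqrt(22.6018) = 4.7541

4.7541


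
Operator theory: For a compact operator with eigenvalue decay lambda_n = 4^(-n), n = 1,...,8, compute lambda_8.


The eigenvalue formula gives lambda_8 = 1/4^8
= 1/65536
= 1.5259e-05

1.5259e-05


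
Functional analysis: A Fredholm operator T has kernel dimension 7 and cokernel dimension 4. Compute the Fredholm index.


The Fredholm index is defined as ind(T) = dim(ker T) - dim(coker T)
= 7 - 4
= 3

3


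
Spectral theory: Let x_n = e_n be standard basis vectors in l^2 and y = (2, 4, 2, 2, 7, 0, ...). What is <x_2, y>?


x_2 = e_2 is the standard basis vector with 1 in position 2.
<x_2, y> = y_2 = 4
As n -> infinity, <x_n, y> -> 0, confirming weak convergence of (x_n) to 0.

4


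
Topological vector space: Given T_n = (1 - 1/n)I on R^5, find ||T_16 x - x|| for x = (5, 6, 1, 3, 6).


T_16 x - x = (1 - 1/16)x - x = -x/16
||x|| = sqrt(107) = 10.3441
||T_16 x - x|| = ||x||/16 = 10.3441/16 = 0.6465

0.6465


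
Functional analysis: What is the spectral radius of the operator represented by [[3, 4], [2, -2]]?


For a 2x2 matrix, eigenvalues satisfy lambda^2 - (trace)*lambda + det = 0
trace = 3 + -2 = 1
det = 3*-2 - 4*2 = -14
discriminant = 1^2 - 4*(-14) = 57
spectral radius = max |eigenvalue| = 4.2749

4.2749


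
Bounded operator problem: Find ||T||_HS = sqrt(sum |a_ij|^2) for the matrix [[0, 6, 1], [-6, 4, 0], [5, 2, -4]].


The Hilbert-Schmidt norm is sqrt(sum of squares of all entries).
Sum of squares = 0^2 + 6^2 + 1^2 + (-6)^2 + 4^2 + 0^2 + 5^2 + 2^2 + (-4)^2
= 0 + 36 + 1 + 36 + 16 + 0 + 25 + 4 + 16 = 134
||T||_HS = sqrt(134) = 11.5758

11.5758


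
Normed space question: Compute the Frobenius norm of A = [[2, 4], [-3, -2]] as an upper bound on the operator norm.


||A||_F^2 = sum a_ij^2
= 2^2 + 4^2 + (-3)^2 + (-2)^2
= 4 + 16 + 9 + 4 = 33
||A||_F = sqrt(33) = 5.7446

5.7446


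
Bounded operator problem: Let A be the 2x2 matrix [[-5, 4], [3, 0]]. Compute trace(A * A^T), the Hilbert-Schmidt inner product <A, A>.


trace(A * A^T) = sum of squares of all entries
= (-5)^2 + 4^2 + 3^2 + 0^2
= 25 + 16 + 9 + 0
= 50

50


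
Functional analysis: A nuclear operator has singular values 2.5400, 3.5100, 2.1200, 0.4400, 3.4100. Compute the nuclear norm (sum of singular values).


The nuclear norm is the sum of all singular values.
||T||_1 = 2.5400 + 3.5100 + 2.1200 + 0.4400 + 3.4100
= 12.0200

12.0200


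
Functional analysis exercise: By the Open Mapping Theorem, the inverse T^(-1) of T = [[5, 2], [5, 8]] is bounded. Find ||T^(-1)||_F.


det(T) = 5*8 - 2*5 = 30
T^(-1) = (1/30) * [[8, -2], [-5, 5]] = [[0.2667, -0.0667], [-0.1667, 0.1667]]
||T^(-1)||_F^2 = 0.2667^2 + (-0.0667)^2 + (-0.1667)^2 + 0.1667^2 = 0.1311
||T^(-1)||_F = sqrt(0.1311) = 0.3621

0.3621


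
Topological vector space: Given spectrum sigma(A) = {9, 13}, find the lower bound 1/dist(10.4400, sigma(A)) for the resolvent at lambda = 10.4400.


dist(10.4400, {9, 13}) = min(|10.4400 - 9|, |10.4400 - 13|)
= min(1.4400, 2.5600) = 1.4400
Resolvent bound = 1/1.4400 = 0.6944

0.6944


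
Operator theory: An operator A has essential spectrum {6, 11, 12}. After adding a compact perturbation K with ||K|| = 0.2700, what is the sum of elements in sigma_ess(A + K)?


By Weyl's theorem, the essential spectrum is invariant under compact perturbations.
sigma_ess(A + K) = sigma_ess(A) = {6, 11, 12}
Sum = 6 + 11 + 12 = 29

29


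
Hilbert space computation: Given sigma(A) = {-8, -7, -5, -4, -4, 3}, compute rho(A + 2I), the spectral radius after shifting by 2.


Spectrum of A + 2I = {-6, -5, -3, -2, -2, 5}
Spectral radius = max |lambda| over the shifted spectrum
= max(6, 5, 3, 2, 2, 5) = 6

6


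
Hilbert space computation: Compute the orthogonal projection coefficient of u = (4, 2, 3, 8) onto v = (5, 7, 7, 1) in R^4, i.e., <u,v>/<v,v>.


Computing <u,v> = 4*5 + 2*7 + 3*7 + 8*1 = 63
Computing <v,v> = 5^2 + 7^2 + 7^2 + 1^2 = 124
Projection coefficient = 63/124 = 0.5081

0.5081


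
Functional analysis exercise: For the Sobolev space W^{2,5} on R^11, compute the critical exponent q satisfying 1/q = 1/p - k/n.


Using the Sobolev embedding formula: 1/q = 1/p - k/n
1/q = 1/5 - 2/11 = 1/55
q = 1/(1/55) = 55

55.0000


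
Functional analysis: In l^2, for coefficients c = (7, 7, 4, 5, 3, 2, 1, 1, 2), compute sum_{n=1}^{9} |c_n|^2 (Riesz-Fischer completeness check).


sum |c_n|^2 = 7^2 + 7^2 + 4^2 + 5^2 + 3^2 + 2^2 + 1^2 + 1^2 + 2^2
= 49 + 49 + 16 + 25 + 9 + 4 + 1 + 1 + 4
= 158

158


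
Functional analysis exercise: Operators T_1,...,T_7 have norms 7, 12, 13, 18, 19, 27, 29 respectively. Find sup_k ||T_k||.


By the Uniform Boundedness Principle, the supremum of norms is finite.
sup_k ||T_k|| = max(7, 12, 13, 18, 19, 27, 29) = 29

29


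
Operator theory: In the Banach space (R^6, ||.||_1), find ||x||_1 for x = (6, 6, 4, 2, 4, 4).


The l^1 norm equals the sum of absolute values of all components.
||x||_1 = 6 + 6 + 4 + 2 + 4 + 4
= 26

26.0000


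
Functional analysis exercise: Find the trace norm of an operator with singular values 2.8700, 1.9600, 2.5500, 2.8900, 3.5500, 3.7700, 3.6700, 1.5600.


The nuclear norm is the sum of all singular values.
||T||_1 = 2.8700 + 1.9600 + 2.5500 + 2.8900 + 3.5500 + 3.7700 + 3.6700 + 1.5600
= 22.8200

22.8200


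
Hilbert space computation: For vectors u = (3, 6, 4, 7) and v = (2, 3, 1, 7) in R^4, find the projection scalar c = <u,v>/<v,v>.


Computing <u,v> = 3*2 + 6*3 + 4*1 + 7*7 = 77
Computing <v,v> = 2^2 + 3^2 + 1^2 + 7^2 = 63
Projection coefficient = 77/63 = 1.2222

1.2222


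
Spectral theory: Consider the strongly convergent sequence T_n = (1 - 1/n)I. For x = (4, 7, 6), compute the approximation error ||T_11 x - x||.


T_11 x - x = (1 - 1/11)x - x = -x/11
||x|| = sqrt(101) = 10.0499
||T_11 x - x|| = ||x||/11 = 10.0499/11 = 0.9136

0.9136


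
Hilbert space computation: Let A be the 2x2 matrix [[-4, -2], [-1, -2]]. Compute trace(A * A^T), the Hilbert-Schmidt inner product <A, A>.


trace(A * A^T) = sum of squares of all entries
= (-4)^2 + (-2)^2 + (-1)^2 + (-2)^2
= 16 + 4 + 1 + 4
= 25

25


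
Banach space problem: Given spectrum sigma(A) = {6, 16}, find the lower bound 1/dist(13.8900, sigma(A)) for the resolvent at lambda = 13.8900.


dist(13.8900, {6, 16}) = min(|13.8900 - 6|, |13.8900 - 16|)
= min(7.8900, 2.1100) = 2.1100
Resolvent bound = 1/2.1100 = 0.4739

0.4739


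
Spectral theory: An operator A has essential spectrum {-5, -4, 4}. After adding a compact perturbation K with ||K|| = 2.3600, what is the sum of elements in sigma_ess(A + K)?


By Weyl's theorem, the essential spectrum is invariant under compact perturbations.
sigma_ess(A + K) = sigma_ess(A) = {-5, -4, 4}
Sum = -5 + -4 + 4 = -5

-5


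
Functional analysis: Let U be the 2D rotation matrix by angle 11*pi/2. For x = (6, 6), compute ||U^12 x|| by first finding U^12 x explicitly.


U is a rotation by theta = 11*pi/2
U^12 = rotation by 12*theta = 132*pi/2 = 0*pi/2 (mod 2*pi)
cos(0*pi/2) = 1.0000, sin(0*pi/2) = 0.0000
U^12 x = (1.0000 * 6 - 0.0000 * 6, 0.0000 * 6 + 1.0000 * 6)
= (6.0000, 6.0000)
||U^12 x|| = sqrt(6.0000^2 + 6.0000^2) = sqrt(72.0000) = 8.4853

8.4853


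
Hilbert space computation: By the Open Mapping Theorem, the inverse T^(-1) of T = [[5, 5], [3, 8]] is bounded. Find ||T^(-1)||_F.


det(T) = 5*8 - 5*3 = 25
T^(-1) = (1/25) * [[8, -5], [-3, 5]] = [[0.3200, -0.2000], [-0.1200, 0.2000]]
||T^(-1)||_F^2 = 0.3200^2 + (-0.2000)^2 + (-0.1200)^2 + 0.2000^2 = 0.1968
||T^(-1)||_F = sqrt(0.1968) = 0.4436

0.4436


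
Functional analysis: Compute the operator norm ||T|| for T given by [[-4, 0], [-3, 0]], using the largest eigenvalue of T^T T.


A^T A = [[25, 0], [0, 0]]
trace(A^T A) = 25, det(A^T A) = 0
discriminant = 25^2 - 4*0 = 625
Largest eigenvalue of A^T A = (trace + sqrt(disc))/2 = 25.0000
||T|| = sqrt(25.0000) = 5.0000

5.0000


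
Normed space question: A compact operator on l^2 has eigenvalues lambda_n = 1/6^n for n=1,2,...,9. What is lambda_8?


The eigenvalue formula gives lambda_8 = 1/6^8
= 1/1679616
= 5.9537e-07

5.9537e-07


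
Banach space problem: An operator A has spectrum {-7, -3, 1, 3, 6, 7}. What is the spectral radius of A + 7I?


Spectrum of A + 7I = {0, 4, 8, 10, 13, 14}
Spectral radius = max |lambda| over the shifted spectrum
= max(0, 4, 8, 10, 13, 14) = 14

14


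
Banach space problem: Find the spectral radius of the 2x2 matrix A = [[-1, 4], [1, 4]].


For a 2x2 matrix, eigenvalues satisfy lambda^2 - (trace)*lambda + det = 0
trace = -1 + 4 = 3
det = -1*4 - 4*1 = -8
discriminant = 3^2 - 4*(-8) = 41
spectral radius = max |eigenvalue| = 4.7016

4.7016


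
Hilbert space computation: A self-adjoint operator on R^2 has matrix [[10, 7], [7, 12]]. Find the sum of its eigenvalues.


For a self-adjoint (symmetric) matrix, the eigenvalues are real.
The sum of eigenvalues equals the trace of the matrix.
trace = 10 + 12 = 22

22


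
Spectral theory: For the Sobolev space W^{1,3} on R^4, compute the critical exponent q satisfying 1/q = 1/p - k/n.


Using the Sobolev embedding formula: 1/q = 1/p - k/n
1/q = 1/3 - 1/4 = 1/12
q = 1/(1/12) = 12

12.0000


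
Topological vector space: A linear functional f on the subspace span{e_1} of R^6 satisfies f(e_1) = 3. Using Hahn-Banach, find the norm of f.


The norm of f is given by ||f|| = sup_{||x||=1} |f(x)|.
On span{e_1}, ||e_1|| = 1, so ||f|| = |f(e_1)| / ||e_1||
= |3| / 1 = 3.0000

3.0000


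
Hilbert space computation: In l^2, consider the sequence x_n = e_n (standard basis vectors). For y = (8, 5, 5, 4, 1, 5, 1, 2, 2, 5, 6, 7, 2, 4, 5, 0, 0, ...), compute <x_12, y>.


x_12 = e_12 is the standard basis vector with 1 in position 12.
<x_12, y> = y_12 = 7
As n -> infinity, <x_n, y> -> 0, confirming weak convergence of (x_n) to 0.

7


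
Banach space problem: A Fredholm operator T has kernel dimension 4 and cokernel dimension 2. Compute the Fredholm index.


The Fredholm index is defined as ind(T) = dim(ker T) - dim(coker T)
= 4 - 2
= 2

2


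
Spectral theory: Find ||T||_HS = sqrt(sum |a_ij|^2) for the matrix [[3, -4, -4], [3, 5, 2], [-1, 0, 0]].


The Hilbert-Schmidt norm is sqrt(sum of squares of all entries).
Sum of squares = 3^2 + (-4)^2 + (-4)^2 + 3^2 + 5^2 + 2^2 + (-1)^2 + 0^2 + 0^2
= 9 + 16 + 16 + 9 + 25 + 4 + 1 + 0 + 0 = 80
||T||_HS = sqrt(80) = 8.9443

8.9443


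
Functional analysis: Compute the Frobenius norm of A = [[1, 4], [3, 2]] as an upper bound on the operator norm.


||A||_F^2 = sum a_ij^2
= 1^2 + 4^2 + 3^2 + 2^2
= 1 + 16 + 9 + 4 = 30
||A||_F = sqrt(30) = 5.4772

5.4772


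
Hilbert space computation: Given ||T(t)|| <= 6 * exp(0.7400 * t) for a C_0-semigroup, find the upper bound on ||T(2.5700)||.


||T(2.5700)|| <= 6 * exp(0.7400 * 2.5700)
= 6 * exp(1.9018)
= 6 * 6.6979
= 40.1876

40.1876


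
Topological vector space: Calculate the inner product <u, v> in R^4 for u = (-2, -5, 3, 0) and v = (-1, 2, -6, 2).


Computing the standard inner product <u, v> = sum u_i * v_i
= -2*-1 + -5*2 + 3*-6 + 0*2
= 2 + -10 + -18 + 0
= -26

-26


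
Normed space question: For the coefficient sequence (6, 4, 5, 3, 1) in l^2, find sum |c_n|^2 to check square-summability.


sum |c_n|^2 = 6^2 + 4^2 + 5^2 + 3^2 + 1^2
= 36 + 16 + 25 + 9 + 1
= 87

87


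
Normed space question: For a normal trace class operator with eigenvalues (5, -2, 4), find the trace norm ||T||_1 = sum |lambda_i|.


For a normal operator, singular values equal |eigenvalues|.
Trace norm = sum |lambda_i| = 5 + 2 + 4
= 11

11


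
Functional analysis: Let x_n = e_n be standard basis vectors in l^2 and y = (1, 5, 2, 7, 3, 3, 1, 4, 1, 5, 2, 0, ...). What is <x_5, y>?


x_5 = e_5 is the standard basis vector with 1 in position 5.
<x_5, y> = y_5 = 3
As n -> infinity, <x_n, y> -> 0, confirming weak convergence of (x_n) to 0.

3


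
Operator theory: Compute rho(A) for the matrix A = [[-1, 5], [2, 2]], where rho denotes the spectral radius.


For a 2x2 matrix, eigenvalues satisfy lambda^2 - (trace)*lambda + det = 0
trace = -1 + 2 = 1
det = -1*2 - 5*2 = -12
discriminant = 1^2 - 4*(-12) = 49
spectral radius = max |eigenvalue| = 4.0000

4.0000


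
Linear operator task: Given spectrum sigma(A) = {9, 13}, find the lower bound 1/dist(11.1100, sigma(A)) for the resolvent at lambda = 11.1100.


dist(11.1100, {9, 13}) = min(|11.1100 - 9|, |11.1100 - 13|)
= min(2.1100, 1.8900) = 1.8900
Resolvent bound = 1/1.8900 = 0.5291

0.5291


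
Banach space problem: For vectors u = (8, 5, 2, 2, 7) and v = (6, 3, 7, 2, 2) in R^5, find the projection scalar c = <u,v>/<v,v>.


Computing <u,v> = 8*6 + 5*3 + 2*7 + 2*2 + 7*2 = 95
Computing <v,v> = 6^2 + 3^2 + 7^2 + 2^2 + 2^2 = 102
Projection coefficient = 95/102 = 0.9314

0.9314


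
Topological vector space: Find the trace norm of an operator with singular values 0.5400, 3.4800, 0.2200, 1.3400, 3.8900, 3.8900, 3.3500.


The nuclear norm is the sum of all singular values.
||T||_1 = 0.5400 + 3.4800 + 0.2200 + 1.3400 + 3.8900 + 3.8900 + 3.3500
= 16.7100

16.7100


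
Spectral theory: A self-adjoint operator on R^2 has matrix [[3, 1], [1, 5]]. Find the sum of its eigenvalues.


For a self-adjoint (symmetric) matrix, the eigenvalues are real.
The sum of eigenvalues equals the trace of the matrix.
trace = 3 + 5 = 8

8


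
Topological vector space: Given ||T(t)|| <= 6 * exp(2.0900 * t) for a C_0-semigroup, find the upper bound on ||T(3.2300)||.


||T(3.2300)|| <= 6 * exp(2.0900 * 3.2300)
= 6 * exp(6.7507)
= 6 * 854.6568
= 5127.9409

5127.9409


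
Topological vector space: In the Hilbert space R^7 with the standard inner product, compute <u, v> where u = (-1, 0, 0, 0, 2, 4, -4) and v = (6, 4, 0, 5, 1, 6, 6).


Computing the standard inner product <u, v> = sum u_i * v_i
= -1*6 + 0*4 + 0*0 + 0*5 + 2*1 + 4*6 + -4*6
= -6 + 0 + 0 + 0 + 2 + 24 + -24
= -4

-4


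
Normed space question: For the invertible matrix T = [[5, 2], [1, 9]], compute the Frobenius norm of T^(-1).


det(T) = 5*9 - 2*1 = 43
T^(-1) = (1/43) * [[9, -2], [-1, 5]] = [[0.2093, -0.0465], [-0.0233, 0.1163]]
||T^(-1)||_F^2 = 0.2093^2 + (-0.0465)^2 + (-0.0233)^2 + 0.1163^2 = 0.0600
||T^(-1)||_F = sqrt(0.0600) = 0.2450

0.2450


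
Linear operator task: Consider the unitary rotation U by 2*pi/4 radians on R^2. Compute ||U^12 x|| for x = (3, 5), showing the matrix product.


U is a rotation by theta = 2*pi/4
U^12 = rotation by 12*theta = 24*pi/4 = 0*pi/4 (mod 2*pi)
cos(0*pi/4) = 1.0000, sin(0*pi/4) = 0.0000
U^12 x = (1.0000 * 3 - 0.0000 * 5, 0.0000 * 3 + 1.0000 * 5)
= (3.0000, 5.0000)
||U^12 x|| = sqrt(3.0000^2 + 5.0000^2) = sqrt(34.0000) = 5.8310

5.8310


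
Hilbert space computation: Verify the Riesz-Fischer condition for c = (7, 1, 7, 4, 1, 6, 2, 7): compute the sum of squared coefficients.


sum |c_n|^2 = 7^2 + 1^2 + 7^2 + 4^2 + 1^2 + 6^2 + 2^2 + 7^2
= 49 + 1 + 49 + 16 + 1 + 36 + 4 + 49
= 205

205


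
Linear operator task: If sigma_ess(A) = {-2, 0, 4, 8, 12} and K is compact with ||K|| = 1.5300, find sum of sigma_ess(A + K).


By Weyl's theorem, the essential spectrum is invariant under compact perturbations.
sigma_ess(A + K) = sigma_ess(A) = {-2, 0, 4, 8, 12}
Sum = -2 + 0 + 4 + 8 + 12 = 22

22


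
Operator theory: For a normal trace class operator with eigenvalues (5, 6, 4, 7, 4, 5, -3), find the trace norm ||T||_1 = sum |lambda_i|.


For a normal operator, singular values equal |eigenvalues|.
Trace norm = sum |lambda_i| = 5 + 6 + 4 + 7 + 4 + 5 + 3
= 34

34


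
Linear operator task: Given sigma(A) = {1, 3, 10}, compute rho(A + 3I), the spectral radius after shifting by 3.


Spectrum of A + 3I = {4, 6, 13}
Spectral radius = max |lambda| over the shifted spectrum
= max(4, 6, 13) = 13

13


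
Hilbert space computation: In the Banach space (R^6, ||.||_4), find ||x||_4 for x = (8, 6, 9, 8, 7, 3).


The l^4 norm = (sum |x_i|^4)^(1/4)
Sum of 4th powers = 4096 + 1296 + 6561 + 4096 + 2401 + 81 = 18531
||x||_4 = (18531)^(1/4) = 11.6674

11.6674


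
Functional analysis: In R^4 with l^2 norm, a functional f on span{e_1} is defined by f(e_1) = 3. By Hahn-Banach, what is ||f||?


The norm of f is given by ||f|| = sup_{||x||=1} |f(x)|.
On span{e_1}, ||e_1|| = 1, so ||f|| = |f(e_1)| / ||e_1||
= |3| / 1 = 3.0000

3.0000


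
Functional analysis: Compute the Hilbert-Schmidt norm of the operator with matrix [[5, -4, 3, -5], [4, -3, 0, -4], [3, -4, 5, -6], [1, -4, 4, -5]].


The Hilbert-Schmidt norm is sqrt(sum of squares of all entries).
Sum of squares = 5^2 + (-4)^2 + 3^2 + (-5)^2 + 4^2 + (-3)^2 + 0^2 + (-4)^2 + 3^2 + (-4)^2 + 5^2 + (-6)^2 + 1^2 + (-4)^2 + 4^2 + (-5)^2
= 25 + 16 + 9 + 25 + 16 + 9 + 0 + 16 + 9 + 16 + 25 + 36 + 1 + 16 + 16 + 25 = 260
||T||_HS = sqrt(260) = 16.1245

16.1245


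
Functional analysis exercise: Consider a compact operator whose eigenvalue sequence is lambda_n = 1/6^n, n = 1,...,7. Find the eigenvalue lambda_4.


The eigenvalue formula gives lambda_4 = 1/6^4
= 1/1296
= 7.7160e-04

7.7160e-04


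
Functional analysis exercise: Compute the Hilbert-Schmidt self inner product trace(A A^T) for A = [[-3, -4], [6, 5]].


trace(A * A^T) = sum of squares of all entries
= (-3)^2 + (-4)^2 + 6^2 + 5^2
= 9 + 16 + 36 + 25
= 86

86


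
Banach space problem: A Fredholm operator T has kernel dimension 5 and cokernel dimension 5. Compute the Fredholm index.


The Fredholm index is defined as ind(T) = dim(ker T) - dim(coker T)
= 5 - 5
= 0

0


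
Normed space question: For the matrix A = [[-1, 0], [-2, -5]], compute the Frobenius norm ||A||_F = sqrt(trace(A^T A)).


||A||_F^2 = sum a_ij^2
= (-1)^2 + 0^2 + (-2)^2 + (-5)^2
= 1 + 0 + 4 + 25 = 30
||A||_F = sqrt(30) = 5.4772

5.4772


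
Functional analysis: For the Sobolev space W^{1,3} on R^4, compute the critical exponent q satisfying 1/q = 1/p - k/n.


Using the Sobolev embedding formula: 1/q = 1/p - k/n
1/q = 1/3 - 1/4 = 1/12
q = 1/(1/12) = 12

12.0000


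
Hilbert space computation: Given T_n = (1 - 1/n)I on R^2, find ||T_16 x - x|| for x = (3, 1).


T_16 x - x = (1 - 1/16)x - x = -x/16
||x|| = sqrt(10) = 3.1623
||T_16 x - x|| = ||x||/16 = 3.1623/16 = 0.1976

0.1976


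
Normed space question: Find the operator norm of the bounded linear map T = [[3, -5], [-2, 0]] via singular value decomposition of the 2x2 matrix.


A^T A = [[13, -15], [-15, 25]]
trace(A^T A) = 38, det(A^T A) = 100
discriminant = 38^2 - 4*100 = 1044
Largest eigenvalue of A^T A = (trace + sqrt(disc))/2 = 35.1555
||T|| = sqrt(35.1555) = 5.9292

5.9292


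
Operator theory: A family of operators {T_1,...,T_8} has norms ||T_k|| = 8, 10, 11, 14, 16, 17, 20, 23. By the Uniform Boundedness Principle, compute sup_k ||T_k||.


By the Uniform Boundedness Principle, the supremum of norms is finite.
sup_k ||T_k|| = max(8, 10, 11, 14, 16, 17, 20, 23) = 23

23


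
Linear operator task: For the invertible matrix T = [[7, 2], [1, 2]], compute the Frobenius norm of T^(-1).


det(T) = 7*2 - 2*1 = 12
T^(-1) = (1/12) * [[2, -2], [-1, 7]] = [[0.1667, -0.1667], [-0.0833, 0.5833]]
||T^(-1)||_F^2 = 0.1667^2 + (-0.1667)^2 + (-0.0833)^2 + 0.5833^2 = 0.4028
||T^(-1)||_F = sqrt(0.4028) = 0.6346

0.6346


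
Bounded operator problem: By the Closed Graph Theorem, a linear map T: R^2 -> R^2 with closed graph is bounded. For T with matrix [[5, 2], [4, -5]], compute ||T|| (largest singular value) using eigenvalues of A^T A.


A^T A = [[41, -10], [-10, 29]]
trace(A^T A) = 70, det(A^T A) = 1089
discriminant = 70^2 - 4*1089 = 544
Largest eigenvalue of A^T A = (trace + sqrt(disc))/2 = 46.6619
||T|| = sqrt(46.6619) = 6.8310

6.8310


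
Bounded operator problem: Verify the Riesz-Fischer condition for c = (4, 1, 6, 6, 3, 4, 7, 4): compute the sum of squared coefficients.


sum |c_n|^2 = 4^2 + 1^2 + 6^2 + 6^2 + 3^2 + 4^2 + 7^2 + 4^2
= 16 + 1 + 36 + 36 + 9 + 16 + 49 + 16
= 179

179


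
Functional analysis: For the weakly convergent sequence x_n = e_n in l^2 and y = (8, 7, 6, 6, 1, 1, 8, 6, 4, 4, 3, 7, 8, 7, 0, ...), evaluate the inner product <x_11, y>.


x_11 = e_11 is the standard basis vector with 1 in position 11.
<x_11, y> = y_11 = 3
As n -> infinity, <x_n, y> -> 0, confirming weak convergence of (x_n) to 0.

3


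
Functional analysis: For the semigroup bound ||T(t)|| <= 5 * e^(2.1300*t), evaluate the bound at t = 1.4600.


||T(1.4600)|| <= 5 * exp(2.1300 * 1.4600)
= 5 * exp(3.1098)
= 5 * 22.4166
= 112.0828

112.0828


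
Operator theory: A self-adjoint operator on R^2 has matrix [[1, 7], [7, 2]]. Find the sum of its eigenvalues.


For a self-adjoint (symmetric) matrix, the eigenvalues are real.
The sum of eigenvalues equals the trace of the matrix.
trace = 1 + 2 = 3

3


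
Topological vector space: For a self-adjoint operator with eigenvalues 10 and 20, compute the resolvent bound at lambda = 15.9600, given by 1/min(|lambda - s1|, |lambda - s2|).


dist(15.9600, {10, 20}) = min(|15.9600 - 10|, |15.9600 - 20|)
= min(5.9600, 4.0400) = 4.0400
Resolvent bound = 1/4.0400 = 0.2475

0.2475


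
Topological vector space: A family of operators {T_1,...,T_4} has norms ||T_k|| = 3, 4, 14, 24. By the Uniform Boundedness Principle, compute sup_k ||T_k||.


By the Uniform Boundedness Principle, the supremum of norms is finite.
sup_k ||T_k|| = max(3, 4, 14, 24) = 24

24


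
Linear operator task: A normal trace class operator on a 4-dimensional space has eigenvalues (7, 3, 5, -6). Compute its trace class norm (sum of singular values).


For a normal operator, singular values equal |eigenvalues|.
Trace norm = sum |lambda_i| = 7 + 3 + 5 + 6
= 21

21
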